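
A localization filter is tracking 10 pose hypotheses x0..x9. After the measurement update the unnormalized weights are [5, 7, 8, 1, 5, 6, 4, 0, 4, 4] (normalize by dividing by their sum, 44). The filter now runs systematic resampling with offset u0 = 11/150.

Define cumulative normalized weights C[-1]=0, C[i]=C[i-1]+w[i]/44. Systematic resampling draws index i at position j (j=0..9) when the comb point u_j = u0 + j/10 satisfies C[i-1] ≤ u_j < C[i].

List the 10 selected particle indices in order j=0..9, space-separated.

0 1 2 2 3 4 5 6 8 9

C = [5/44, 3/11, 5/11, 21/44, 13/22, 8/11, 9/11, 9/11, 10/11, 1]
j=0: u_0=11/150 ∈ [0, 5/44) → index 0
j=1: u_1=13/75 ∈ [5/44, 3/11) → index 1
j=2: u_2=41/150 ∈ [3/11, 5/11) → index 2
j=3: u_3=28/75 ∈ [3/11, 5/11) → index 2
j=4: u_4=71/150 ∈ [5/11, 21/44) → index 3
j=5: u_5=43/75 ∈ [21/44, 13/22) → index 4
j=6: u_6=101/150 ∈ [13/22, 8/11) → index 5
j=7: u_7=58/75 ∈ [8/11, 9/11) → index 6
j=8: u_8=131/150 ∈ [9/11, 10/11) → index 8
j=9: u_9=73/75 ∈ [10/11, 1) → index 9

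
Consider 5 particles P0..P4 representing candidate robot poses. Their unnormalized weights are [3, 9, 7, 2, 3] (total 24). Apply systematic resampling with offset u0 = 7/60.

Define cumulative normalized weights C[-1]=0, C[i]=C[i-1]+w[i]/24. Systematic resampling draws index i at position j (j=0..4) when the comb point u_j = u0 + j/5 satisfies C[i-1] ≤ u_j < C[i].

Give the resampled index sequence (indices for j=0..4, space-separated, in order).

0 1 2 2 4

C = [1/8, 1/2, 19/24, 7/8, 1]
j=0: u_0=7/60 ∈ [0, 1/8) → index 0
j=1: u_1=19/60 ∈ [1/8, 1/2) → index 1
j=2: u_2=31/60 ∈ [1/2, 19/24) → index 2
j=3: u_3=43/60 ∈ [1/2, 19/24) → index 2
j=4: u_4=11/12 ∈ [7/8, 1) → index 4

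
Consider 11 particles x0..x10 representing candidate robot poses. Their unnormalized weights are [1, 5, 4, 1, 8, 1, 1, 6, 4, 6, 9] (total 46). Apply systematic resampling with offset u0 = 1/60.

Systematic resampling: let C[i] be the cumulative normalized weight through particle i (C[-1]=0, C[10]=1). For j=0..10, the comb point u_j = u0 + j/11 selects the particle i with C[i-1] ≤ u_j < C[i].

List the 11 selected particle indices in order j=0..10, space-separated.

0 1 2 4 4 7 7 8 9 10 10

C = [1/46, 3/23, 5/23, 11/46, 19/46, 10/23, 21/46, 27/46, 31/46, 37/46, 1]
j=0: u_0=1/60 ∈ [0, 1/46) → index 0
j=1: u_1=71/660 ∈ [1/46, 3/23) → index 1
j=2: u_2=131/660 ∈ [3/23, 5/23) → index 2
j=3: u_3=191/660 ∈ [11/46, 19/46) → index 4
j=4: u_4=251/660 ∈ [11/46, 19/46) → index 4
j=5: u_5=311/660 ∈ [21/46, 27/46) → index 7
j=6: u_6=371/660 ∈ [21/46, 27/46) → index 7
j=7: u_7=431/660 ∈ [27/46, 31/46) → index 8
j=8: u_8=491/660 ∈ [31/46, 37/46) → index 9
j=9: u_9=551/660 ∈ [37/46, 1) → index 10
j=10: u_10=611/660 ∈ [37/46, 1) → index 10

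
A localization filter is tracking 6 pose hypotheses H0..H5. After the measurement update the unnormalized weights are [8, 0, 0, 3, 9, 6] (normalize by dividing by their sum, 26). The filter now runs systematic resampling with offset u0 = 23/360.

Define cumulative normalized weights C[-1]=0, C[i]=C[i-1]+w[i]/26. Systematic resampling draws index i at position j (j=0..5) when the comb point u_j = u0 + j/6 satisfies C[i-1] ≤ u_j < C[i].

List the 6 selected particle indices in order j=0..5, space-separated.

C = [4/13, 4/13, 4/13, 11/26, 10/13, 1]
j=0: u_0=23/360 ∈ [0, 4/13) → index 0
j=1: u_1=83/360 ∈ [0, 4/13) → index 0
j=2: u_2=143/360 ∈ [4/13, 11/26) → index 3
j=3: u_3=203/360 ∈ [11/26, 10/13) → index 4
j=4: u_4=263/360 ∈ [11/26, 10/13) → index 4
j=5: u_5=323/360 ∈ [10/13, 1) → index 5

0 0 3 4 4 5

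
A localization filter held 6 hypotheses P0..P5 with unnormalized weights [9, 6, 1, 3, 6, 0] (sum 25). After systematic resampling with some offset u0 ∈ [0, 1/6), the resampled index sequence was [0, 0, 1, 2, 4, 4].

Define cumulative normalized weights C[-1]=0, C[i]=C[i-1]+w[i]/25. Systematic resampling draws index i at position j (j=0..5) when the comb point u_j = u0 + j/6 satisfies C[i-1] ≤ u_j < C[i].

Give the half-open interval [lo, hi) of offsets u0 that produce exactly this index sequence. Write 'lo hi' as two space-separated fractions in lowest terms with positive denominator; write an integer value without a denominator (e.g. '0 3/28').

C = [9/25, 3/5, 16/25, 19/25, 1, 1]
j=0 picked index 0: u0 ∈ [0, 9/25)
j=1 picked index 0: u0 ∈ [-1/6, 29/150)
j=2 picked index 1: u0 ∈ [2/75, 4/15)
j=3 picked index 2: u0 ∈ [1/10, 7/50)
j=4 picked index 4: u0 ∈ [7/75, 1/3)
j=5 picked index 4: u0 ∈ [-11/150, 1/6)
intersection: [1/10, 7/50)

1/10 7/50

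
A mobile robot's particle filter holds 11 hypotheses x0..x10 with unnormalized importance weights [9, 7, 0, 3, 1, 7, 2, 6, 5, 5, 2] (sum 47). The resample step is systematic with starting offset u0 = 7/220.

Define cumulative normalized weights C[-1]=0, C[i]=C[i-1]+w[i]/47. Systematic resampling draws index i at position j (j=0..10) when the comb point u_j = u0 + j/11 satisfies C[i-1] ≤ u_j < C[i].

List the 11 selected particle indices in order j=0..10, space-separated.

C = [9/47, 16/47, 16/47, 19/47, 20/47, 27/47, 29/47, 35/47, 40/47, 45/47, 1]
j=0: u_0=7/220 ∈ [0, 9/47) → index 0
j=1: u_1=27/220 ∈ [0, 9/47) → index 0
j=2: u_2=47/220 ∈ [9/47, 16/47) → index 1
j=3: u_3=67/220 ∈ [9/47, 16/47) → index 1
j=4: u_4=87/220 ∈ [16/47, 19/47) → index 3
j=5: u_5=107/220 ∈ [20/47, 27/47) → index 5
j=6: u_6=127/220 ∈ [27/47, 29/47) → index 6
j=7: u_7=147/220 ∈ [29/47, 35/47) → index 7
j=8: u_8=167/220 ∈ [35/47, 40/47) → index 8
j=9: u_9=17/20 ∈ [35/47, 40/47) → index 8
j=10: u_10=207/220 ∈ [40/47, 45/47) → index 9

0 0 1 1 3 5 6 7 8 8 9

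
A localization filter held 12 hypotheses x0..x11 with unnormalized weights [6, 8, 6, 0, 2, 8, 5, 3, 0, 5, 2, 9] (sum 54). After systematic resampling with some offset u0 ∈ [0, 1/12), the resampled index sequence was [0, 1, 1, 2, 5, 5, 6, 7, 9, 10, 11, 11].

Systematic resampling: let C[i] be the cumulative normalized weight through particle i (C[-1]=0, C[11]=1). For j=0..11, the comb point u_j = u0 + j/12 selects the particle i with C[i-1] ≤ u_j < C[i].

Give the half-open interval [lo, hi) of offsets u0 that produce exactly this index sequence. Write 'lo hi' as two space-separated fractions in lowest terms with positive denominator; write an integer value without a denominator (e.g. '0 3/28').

C = [1/9, 7/27, 10/27, 10/27, 11/27, 5/9, 35/54, 19/27, 19/27, 43/54, 5/6, 1]
j=0 picked index 0: u0 ∈ [0, 1/9)
j=1 picked index 1: u0 ∈ [1/36, 19/108)
j=2 picked index 1: u0 ∈ [-1/18, 5/54)
j=3 picked index 2: u0 ∈ [1/108, 13/108)
j=4 picked index 5: u0 ∈ [2/27, 2/9)
j=5 picked index 5: u0 ∈ [-1/108, 5/36)
j=6 picked index 6: u0 ∈ [1/18, 4/27)
j=7 picked index 7: u0 ∈ [7/108, 13/108)
j=8 picked index 9: u0 ∈ [1/27, 7/54)
j=9 picked index 10: u0 ∈ [5/108, 1/12)
j=10 picked index 11: u0 ∈ [0, 1/6)
j=11 picked index 11: u0 ∈ [-1/12, 1/12)
intersection: [2/27, 1/12)

2/27 1/12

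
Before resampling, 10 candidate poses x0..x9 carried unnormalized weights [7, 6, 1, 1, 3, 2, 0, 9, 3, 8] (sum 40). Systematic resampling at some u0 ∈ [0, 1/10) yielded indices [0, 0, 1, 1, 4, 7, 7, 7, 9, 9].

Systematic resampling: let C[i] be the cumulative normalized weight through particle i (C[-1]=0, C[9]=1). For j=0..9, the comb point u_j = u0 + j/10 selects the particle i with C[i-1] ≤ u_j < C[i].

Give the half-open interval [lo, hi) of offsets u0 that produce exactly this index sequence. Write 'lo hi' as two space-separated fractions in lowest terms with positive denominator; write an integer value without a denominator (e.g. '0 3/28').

0 1/40

C = [7/40, 13/40, 7/20, 3/8, 9/20, 1/2, 1/2, 29/40, 4/5, 1]
j=0 picked index 0: u0 ∈ [0, 7/40)
j=1 picked index 0: u0 ∈ [-1/10, 3/40)
j=2 picked index 1: u0 ∈ [-1/40, 1/8)
j=3 picked index 1: u0 ∈ [-1/8, 1/40)
j=4 picked index 4: u0 ∈ [-1/40, 1/20)
j=5 picked index 7: u0 ∈ [0, 9/40)
j=6 picked index 7: u0 ∈ [-1/10, 1/8)
j=7 picked index 7: u0 ∈ [-1/5, 1/40)
j=8 picked index 9: u0 ∈ [0, 1/5)
j=9 picked index 9: u0 ∈ [-1/10, 1/10)
intersection: [0, 1/40)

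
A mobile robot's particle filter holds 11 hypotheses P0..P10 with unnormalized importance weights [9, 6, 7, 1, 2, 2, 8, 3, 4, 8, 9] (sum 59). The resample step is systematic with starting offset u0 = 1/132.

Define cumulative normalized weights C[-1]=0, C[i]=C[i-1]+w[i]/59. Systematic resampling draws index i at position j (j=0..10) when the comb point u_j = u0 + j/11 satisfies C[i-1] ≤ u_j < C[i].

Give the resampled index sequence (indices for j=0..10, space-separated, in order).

C = [9/59, 15/59, 22/59, 23/59, 25/59, 27/59, 35/59, 38/59, 42/59, 50/59, 1]
j=0: u_0=1/132 ∈ [0, 9/59) → index 0
j=1: u_1=13/132 ∈ [0, 9/59) → index 0
j=2: u_2=25/132 ∈ [9/59, 15/59) → index 1
j=3: u_3=37/132 ∈ [15/59, 22/59) → index 2
j=4: u_4=49/132 ∈ [15/59, 22/59) → index 2
j=5: u_5=61/132 ∈ [27/59, 35/59) → index 6
j=6: u_6=73/132 ∈ [27/59, 35/59) → index 6
j=7: u_7=85/132 ∈ [35/59, 38/59) → index 7
j=8: u_8=97/132 ∈ [42/59, 50/59) → index 9
j=9: u_9=109/132 ∈ [42/59, 50/59) → index 9
j=10: u_10=11/12 ∈ [50/59, 1) → index 10

0 0 1 2 2 6 6 7 9 9 10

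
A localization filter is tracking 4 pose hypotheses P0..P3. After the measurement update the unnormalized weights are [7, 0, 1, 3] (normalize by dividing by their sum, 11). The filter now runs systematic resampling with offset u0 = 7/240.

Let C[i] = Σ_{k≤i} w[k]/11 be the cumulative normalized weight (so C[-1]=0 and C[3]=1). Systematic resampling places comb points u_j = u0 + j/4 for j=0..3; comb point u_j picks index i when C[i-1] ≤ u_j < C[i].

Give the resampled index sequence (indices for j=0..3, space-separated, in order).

0 0 0 3

C = [7/11, 7/11, 8/11, 1]
j=0: u_0=7/240 ∈ [0, 7/11) → index 0
j=1: u_1=67/240 ∈ [0, 7/11) → index 0
j=2: u_2=127/240 ∈ [0, 7/11) → index 0
j=3: u_3=187/240 ∈ [8/11, 1) → index 3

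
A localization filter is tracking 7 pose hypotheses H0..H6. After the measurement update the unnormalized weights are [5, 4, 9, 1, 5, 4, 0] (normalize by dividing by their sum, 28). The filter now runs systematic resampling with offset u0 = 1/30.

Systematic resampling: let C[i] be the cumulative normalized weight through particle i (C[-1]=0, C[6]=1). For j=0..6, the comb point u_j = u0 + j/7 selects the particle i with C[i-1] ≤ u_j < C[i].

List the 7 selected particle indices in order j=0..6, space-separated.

0 0 1 2 2 4 5

C = [5/28, 9/28, 9/14, 19/28, 6/7, 1, 1]
j=0: u_0=1/30 ∈ [0, 5/28) → index 0
j=1: u_1=37/210 ∈ [0, 5/28) → index 0
j=2: u_2=67/210 ∈ [5/28, 9/28) → index 1
j=3: u_3=97/210 ∈ [9/28, 9/14) → index 2
j=4: u_4=127/210 ∈ [9/28, 9/14) → index 2
j=5: u_5=157/210 ∈ [19/28, 6/7) → index 4
j=6: u_6=187/210 ∈ [6/7, 1) → index 5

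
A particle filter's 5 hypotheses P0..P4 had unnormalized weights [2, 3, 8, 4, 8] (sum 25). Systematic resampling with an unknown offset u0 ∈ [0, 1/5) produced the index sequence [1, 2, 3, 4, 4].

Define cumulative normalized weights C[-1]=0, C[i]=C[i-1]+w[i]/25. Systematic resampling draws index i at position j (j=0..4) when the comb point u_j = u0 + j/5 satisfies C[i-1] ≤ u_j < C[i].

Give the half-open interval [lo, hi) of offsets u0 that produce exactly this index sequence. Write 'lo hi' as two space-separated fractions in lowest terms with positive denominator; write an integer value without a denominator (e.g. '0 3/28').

3/25 1/5

C = [2/25, 1/5, 13/25, 17/25, 1]
j=0 picked index 1: u0 ∈ [2/25, 1/5)
j=1 picked index 2: u0 ∈ [0, 8/25)
j=2 picked index 3: u0 ∈ [3/25, 7/25)
j=3 picked index 4: u0 ∈ [2/25, 2/5)
j=4 picked index 4: u0 ∈ [-3/25, 1/5)
intersection: [3/25, 1/5)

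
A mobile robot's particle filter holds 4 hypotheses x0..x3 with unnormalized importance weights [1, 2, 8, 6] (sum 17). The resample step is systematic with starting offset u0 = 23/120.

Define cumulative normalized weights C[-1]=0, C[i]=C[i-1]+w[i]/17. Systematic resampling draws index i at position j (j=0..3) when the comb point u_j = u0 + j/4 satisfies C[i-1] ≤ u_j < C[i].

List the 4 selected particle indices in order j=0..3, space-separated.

C = [1/17, 3/17, 11/17, 1]
j=0: u_0=23/120 ∈ [3/17, 11/17) → index 2
j=1: u_1=53/120 ∈ [3/17, 11/17) → index 2
j=2: u_2=83/120 ∈ [11/17, 1) → index 3
j=3: u_3=113/120 ∈ [11/17, 1) → index 3

2 2 3 3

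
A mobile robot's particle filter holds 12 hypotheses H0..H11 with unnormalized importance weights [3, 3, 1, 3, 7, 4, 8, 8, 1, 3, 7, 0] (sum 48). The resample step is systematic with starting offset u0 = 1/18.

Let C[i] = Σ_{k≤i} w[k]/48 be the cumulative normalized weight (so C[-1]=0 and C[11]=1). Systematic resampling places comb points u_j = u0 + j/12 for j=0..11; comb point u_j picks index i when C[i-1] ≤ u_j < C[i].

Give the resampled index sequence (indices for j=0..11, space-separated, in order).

C = [1/16, 1/8, 7/48, 5/24, 17/48, 7/16, 29/48, 37/48, 19/24, 41/48, 1, 1]
j=0: u_0=1/18 ∈ [0, 1/16) → index 0
j=1: u_1=5/36 ∈ [1/8, 7/48) → index 2
j=2: u_2=2/9 ∈ [5/24, 17/48) → index 4
j=3: u_3=11/36 ∈ [5/24, 17/48) → index 4
j=4: u_4=7/18 ∈ [17/48, 7/16) → index 5
j=5: u_5=17/36 ∈ [7/16, 29/48) → index 6
j=6: u_6=5/9 ∈ [7/16, 29/48) → index 6
j=7: u_7=23/36 ∈ [29/48, 37/48) → index 7
j=8: u_8=13/18 ∈ [29/48, 37/48) → index 7
j=9: u_9=29/36 ∈ [19/24, 41/48) → index 9
j=10: u_10=8/9 ∈ [41/48, 1) → index 10
j=11: u_11=35/36 ∈ [41/48, 1) → index 10

0 2 4 4 5 6 6 7 7 9 10 10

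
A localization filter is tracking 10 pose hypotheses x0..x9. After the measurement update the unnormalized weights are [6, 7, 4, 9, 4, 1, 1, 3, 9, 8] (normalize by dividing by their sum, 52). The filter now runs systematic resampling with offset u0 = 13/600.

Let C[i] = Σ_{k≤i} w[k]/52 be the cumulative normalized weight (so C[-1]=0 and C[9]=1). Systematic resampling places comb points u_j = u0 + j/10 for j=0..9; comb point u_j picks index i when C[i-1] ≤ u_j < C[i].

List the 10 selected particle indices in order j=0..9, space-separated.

C = [3/26, 1/4, 17/52, 1/2, 15/26, 31/52, 8/13, 35/52, 11/13, 1]
j=0: u_0=13/600 ∈ [0, 3/26) → index 0
j=1: u_1=73/600 ∈ [3/26, 1/4) → index 1
j=2: u_2=133/600 ∈ [3/26, 1/4) → index 1
j=3: u_3=193/600 ∈ [1/4, 17/52) → index 2
j=4: u_4=253/600 ∈ [17/52, 1/2) → index 3
j=5: u_5=313/600 ∈ [1/2, 15/26) → index 4
j=6: u_6=373/600 ∈ [8/13, 35/52) → index 7
j=7: u_7=433/600 ∈ [35/52, 11/13) → index 8
j=8: u_8=493/600 ∈ [35/52, 11/13) → index 8
j=9: u_9=553/600 ∈ [11/13, 1) → index 9

0 1 1 2 3 4 7 8 8 9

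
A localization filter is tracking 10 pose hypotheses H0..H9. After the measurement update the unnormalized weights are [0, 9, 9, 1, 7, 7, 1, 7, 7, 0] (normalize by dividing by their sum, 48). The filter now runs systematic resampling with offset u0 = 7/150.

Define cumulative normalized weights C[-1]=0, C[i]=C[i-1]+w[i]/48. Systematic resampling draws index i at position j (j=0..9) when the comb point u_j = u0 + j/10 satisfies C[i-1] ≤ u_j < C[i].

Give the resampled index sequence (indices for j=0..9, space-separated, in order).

C = [0, 3/16, 3/8, 19/48, 13/24, 11/16, 17/24, 41/48, 1, 1]
j=0: u_0=7/150 ∈ [0, 3/16) → index 1
j=1: u_1=11/75 ∈ [0, 3/16) → index 1
j=2: u_2=37/150 ∈ [3/16, 3/8) → index 2
j=3: u_3=26/75 ∈ [3/16, 3/8) → index 2
j=4: u_4=67/150 ∈ [19/48, 13/24) → index 4
j=5: u_5=41/75 ∈ [13/24, 11/16) → index 5
j=6: u_6=97/150 ∈ [13/24, 11/16) → index 5
j=7: u_7=56/75 ∈ [17/24, 41/48) → index 7
j=8: u_8=127/150 ∈ [17/24, 41/48) → index 7
j=9: u_9=71/75 ∈ [41/48, 1) → index 8

1 1 2 2 4 5 5 7 7 8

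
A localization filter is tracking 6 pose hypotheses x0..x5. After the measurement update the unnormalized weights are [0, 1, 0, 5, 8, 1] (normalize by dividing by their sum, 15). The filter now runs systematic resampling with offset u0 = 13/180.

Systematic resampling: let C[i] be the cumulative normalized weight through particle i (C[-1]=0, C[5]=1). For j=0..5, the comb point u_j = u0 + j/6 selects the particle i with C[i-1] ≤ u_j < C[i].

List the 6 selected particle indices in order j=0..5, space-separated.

C = [0, 1/15, 1/15, 2/5, 14/15, 1]
j=0: u_0=13/180 ∈ [1/15, 2/5) → index 3
j=1: u_1=43/180 ∈ [1/15, 2/5) → index 3
j=2: u_2=73/180 ∈ [2/5, 14/15) → index 4
j=3: u_3=103/180 ∈ [2/5, 14/15) → index 4
j=4: u_4=133/180 ∈ [2/5, 14/15) → index 4
j=5: u_5=163/180 ∈ [2/5, 14/15) → index 4

3 3 4 4 4 4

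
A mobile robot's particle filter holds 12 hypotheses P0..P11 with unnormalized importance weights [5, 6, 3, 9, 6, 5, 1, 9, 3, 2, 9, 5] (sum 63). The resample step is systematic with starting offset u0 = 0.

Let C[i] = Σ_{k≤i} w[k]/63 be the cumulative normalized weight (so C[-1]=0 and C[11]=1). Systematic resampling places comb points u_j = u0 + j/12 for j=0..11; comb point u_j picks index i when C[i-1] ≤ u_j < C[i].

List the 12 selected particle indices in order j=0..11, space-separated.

C = [5/63, 11/63, 2/9, 23/63, 29/63, 34/63, 5/9, 44/63, 47/63, 7/9, 58/63, 1]
j=0: u_0=0 ∈ [0, 5/63) → index 0
j=1: u_1=1/12 ∈ [5/63, 11/63) → index 1
j=2: u_2=1/6 ∈ [5/63, 11/63) → index 1
j=3: u_3=1/4 ∈ [2/9, 23/63) → index 3
j=4: u_4=1/3 ∈ [2/9, 23/63) → index 3
j=5: u_5=5/12 ∈ [23/63, 29/63) → index 4
j=6: u_6=1/2 ∈ [29/63, 34/63) → index 5
j=7: u_7=7/12 ∈ [5/9, 44/63) → index 7
j=8: u_8=2/3 ∈ [5/9, 44/63) → index 7
j=9: u_9=3/4 ∈ [47/63, 7/9) → index 9
j=10: u_10=5/6 ∈ [7/9, 58/63) → index 10
j=11: u_11=11/12 ∈ [7/9, 58/63) → index 10

0 1 1 3 3 4 5 7 7 9 10 10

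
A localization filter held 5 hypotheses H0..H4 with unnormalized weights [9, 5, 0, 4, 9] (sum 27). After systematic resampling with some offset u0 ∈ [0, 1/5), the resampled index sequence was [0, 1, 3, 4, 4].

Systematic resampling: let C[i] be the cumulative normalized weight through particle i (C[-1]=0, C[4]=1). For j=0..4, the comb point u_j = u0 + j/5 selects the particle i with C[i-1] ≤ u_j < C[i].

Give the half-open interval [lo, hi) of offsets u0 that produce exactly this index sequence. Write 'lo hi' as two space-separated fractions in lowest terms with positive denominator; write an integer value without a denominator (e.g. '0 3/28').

2/15 1/5

C = [1/3, 14/27, 14/27, 2/3, 1]
j=0 picked index 0: u0 ∈ [0, 1/3)
j=1 picked index 1: u0 ∈ [2/15, 43/135)
j=2 picked index 3: u0 ∈ [16/135, 4/15)
j=3 picked index 4: u0 ∈ [1/15, 2/5)
j=4 picked index 4: u0 ∈ [-2/15, 1/5)
intersection: [2/15, 1/5)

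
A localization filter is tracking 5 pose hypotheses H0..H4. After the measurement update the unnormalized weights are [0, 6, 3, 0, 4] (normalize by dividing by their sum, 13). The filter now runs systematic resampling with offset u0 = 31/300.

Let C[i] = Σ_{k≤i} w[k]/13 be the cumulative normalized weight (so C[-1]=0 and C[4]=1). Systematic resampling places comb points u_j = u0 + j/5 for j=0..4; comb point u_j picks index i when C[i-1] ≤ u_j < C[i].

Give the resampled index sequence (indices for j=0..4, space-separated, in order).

1 1 2 4 4

C = [0, 6/13, 9/13, 9/13, 1]
j=0: u_0=31/300 ∈ [0, 6/13) → index 1
j=1: u_1=91/300 ∈ [0, 6/13) → index 1
j=2: u_2=151/300 ∈ [6/13, 9/13) → index 2
j=3: u_3=211/300 ∈ [9/13, 1) → index 4
j=4: u_4=271/300 ∈ [9/13, 1) → index 4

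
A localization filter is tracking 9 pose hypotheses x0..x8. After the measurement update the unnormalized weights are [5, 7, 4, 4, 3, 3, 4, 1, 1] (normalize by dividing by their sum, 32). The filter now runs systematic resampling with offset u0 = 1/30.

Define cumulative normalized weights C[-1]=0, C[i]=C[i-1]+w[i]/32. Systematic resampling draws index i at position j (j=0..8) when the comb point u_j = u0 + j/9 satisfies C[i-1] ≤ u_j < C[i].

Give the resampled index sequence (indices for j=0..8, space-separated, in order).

C = [5/32, 3/8, 1/2, 5/8, 23/32, 13/16, 15/16, 31/32, 1]
j=0: u_0=1/30 ∈ [0, 5/32) → index 0
j=1: u_1=13/90 ∈ [0, 5/32) → index 0
j=2: u_2=23/90 ∈ [5/32, 3/8) → index 1
j=3: u_3=11/30 ∈ [5/32, 3/8) → index 1
j=4: u_4=43/90 ∈ [3/8, 1/2) → index 2
j=5: u_5=53/90 ∈ [1/2, 5/8) → index 3
j=6: u_6=7/10 ∈ [5/8, 23/32) → index 4
j=7: u_7=73/90 ∈ [23/32, 13/16) → index 5
j=8: u_8=83/90 ∈ [13/16, 15/16) → index 6

0 0 1 1 2 3 4 5 6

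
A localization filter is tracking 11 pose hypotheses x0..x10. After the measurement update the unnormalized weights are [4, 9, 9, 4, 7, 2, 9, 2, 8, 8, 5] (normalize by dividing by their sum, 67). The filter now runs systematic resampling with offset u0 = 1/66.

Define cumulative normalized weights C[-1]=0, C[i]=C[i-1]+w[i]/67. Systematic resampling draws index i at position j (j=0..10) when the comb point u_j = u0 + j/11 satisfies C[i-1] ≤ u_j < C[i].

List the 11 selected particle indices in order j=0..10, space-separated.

0 1 2 2 3 4 6 6 8 9 9

C = [4/67, 13/67, 22/67, 26/67, 33/67, 35/67, 44/67, 46/67, 54/67, 62/67, 1]
j=0: u_0=1/66 ∈ [0, 4/67) → index 0
j=1: u_1=7/66 ∈ [4/67, 13/67) → index 1
j=2: u_2=13/66 ∈ [13/67, 22/67) → index 2
j=3: u_3=19/66 ∈ [13/67, 22/67) → index 2
j=4: u_4=25/66 ∈ [22/67, 26/67) → index 3
j=5: u_5=31/66 ∈ [26/67, 33/67) → index 4
j=6: u_6=37/66 ∈ [35/67, 44/67) → index 6
j=7: u_7=43/66 ∈ [35/67, 44/67) → index 6
j=8: u_8=49/66 ∈ [46/67, 54/67) → index 8
j=9: u_9=5/6 ∈ [54/67, 62/67) → index 9
j=10: u_10=61/66 ∈ [54/67, 62/67) → index 9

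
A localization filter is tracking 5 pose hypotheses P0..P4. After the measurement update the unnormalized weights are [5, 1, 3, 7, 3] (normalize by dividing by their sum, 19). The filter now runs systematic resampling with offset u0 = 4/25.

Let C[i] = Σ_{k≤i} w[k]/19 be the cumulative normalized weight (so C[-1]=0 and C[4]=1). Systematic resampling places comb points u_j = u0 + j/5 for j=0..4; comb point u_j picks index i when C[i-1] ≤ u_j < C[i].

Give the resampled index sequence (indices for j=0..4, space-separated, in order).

0 2 3 3 4

C = [5/19, 6/19, 9/19, 16/19, 1]
j=0: u_0=4/25 ∈ [0, 5/19) → index 0
j=1: u_1=9/25 ∈ [6/19, 9/19) → index 2
j=2: u_2=14/25 ∈ [9/19, 16/19) → index 3
j=3: u_3=19/25 ∈ [9/19, 16/19) → index 3
j=4: u_4=24/25 ∈ [16/19, 1) → index 4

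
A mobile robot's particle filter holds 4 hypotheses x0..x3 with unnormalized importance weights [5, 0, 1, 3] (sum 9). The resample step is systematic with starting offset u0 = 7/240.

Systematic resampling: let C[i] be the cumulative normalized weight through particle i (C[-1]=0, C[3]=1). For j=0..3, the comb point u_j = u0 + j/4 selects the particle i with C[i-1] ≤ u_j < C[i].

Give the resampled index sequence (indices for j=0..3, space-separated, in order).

C = [5/9, 5/9, 2/3, 1]
j=0: u_0=7/240 ∈ [0, 5/9) → index 0
j=1: u_1=67/240 ∈ [0, 5/9) → index 0
j=2: u_2=127/240 ∈ [0, 5/9) → index 0
j=3: u_3=187/240 ∈ [2/3, 1) → index 3

0 0 0 3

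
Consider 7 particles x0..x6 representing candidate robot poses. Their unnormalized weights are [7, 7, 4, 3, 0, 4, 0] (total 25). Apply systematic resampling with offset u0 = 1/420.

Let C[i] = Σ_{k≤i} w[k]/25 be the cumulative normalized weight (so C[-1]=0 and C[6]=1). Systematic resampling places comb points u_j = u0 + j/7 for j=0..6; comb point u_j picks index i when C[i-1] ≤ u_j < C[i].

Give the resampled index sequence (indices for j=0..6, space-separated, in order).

C = [7/25, 14/25, 18/25, 21/25, 21/25, 1, 1]
j=0: u_0=1/420 ∈ [0, 7/25) → index 0
j=1: u_1=61/420 ∈ [0, 7/25) → index 0
j=2: u_2=121/420 ∈ [7/25, 14/25) → index 1
j=3: u_3=181/420 ∈ [7/25, 14/25) → index 1
j=4: u_4=241/420 ∈ [14/25, 18/25) → index 2
j=5: u_5=43/60 ∈ [14/25, 18/25) → index 2
j=6: u_6=361/420 ∈ [21/25, 1) → index 5

0 0 1 1 2 2 5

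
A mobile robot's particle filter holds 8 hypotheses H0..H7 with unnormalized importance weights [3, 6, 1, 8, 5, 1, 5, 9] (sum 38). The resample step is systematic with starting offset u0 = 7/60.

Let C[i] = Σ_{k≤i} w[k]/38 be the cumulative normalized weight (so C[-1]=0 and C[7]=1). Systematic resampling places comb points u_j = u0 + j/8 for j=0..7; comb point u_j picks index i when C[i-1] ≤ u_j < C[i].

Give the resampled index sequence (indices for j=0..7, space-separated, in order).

1 2 3 4 5 6 7 7

C = [3/38, 9/38, 5/19, 9/19, 23/38, 12/19, 29/38, 1]
j=0: u_0=7/60 ∈ [3/38, 9/38) → index 1
j=1: u_1=29/120 ∈ [9/38, 5/19) → index 2
j=2: u_2=11/30 ∈ [5/19, 9/19) → index 3
j=3: u_3=59/120 ∈ [9/19, 23/38) → index 4
j=4: u_4=37/60 ∈ [23/38, 12/19) → index 5
j=5: u_5=89/120 ∈ [12/19, 29/38) → index 6
j=6: u_6=13/15 ∈ [29/38, 1) → index 7
j=7: u_7=119/120 ∈ [29/38, 1) → index 7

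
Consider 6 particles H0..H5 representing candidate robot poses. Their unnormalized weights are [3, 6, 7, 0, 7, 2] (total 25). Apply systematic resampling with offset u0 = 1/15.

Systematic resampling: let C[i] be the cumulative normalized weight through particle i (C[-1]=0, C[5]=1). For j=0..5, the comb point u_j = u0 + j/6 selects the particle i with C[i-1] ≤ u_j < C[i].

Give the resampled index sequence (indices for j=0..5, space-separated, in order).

C = [3/25, 9/25, 16/25, 16/25, 23/25, 1]
j=0: u_0=1/15 ∈ [0, 3/25) → index 0
j=1: u_1=7/30 ∈ [3/25, 9/25) → index 1
j=2: u_2=2/5 ∈ [9/25, 16/25) → index 2
j=3: u_3=17/30 ∈ [9/25, 16/25) → index 2
j=4: u_4=11/15 ∈ [16/25, 23/25) → index 4
j=5: u_5=9/10 ∈ [16/25, 23/25) → index 4

0 1 2 2 4 4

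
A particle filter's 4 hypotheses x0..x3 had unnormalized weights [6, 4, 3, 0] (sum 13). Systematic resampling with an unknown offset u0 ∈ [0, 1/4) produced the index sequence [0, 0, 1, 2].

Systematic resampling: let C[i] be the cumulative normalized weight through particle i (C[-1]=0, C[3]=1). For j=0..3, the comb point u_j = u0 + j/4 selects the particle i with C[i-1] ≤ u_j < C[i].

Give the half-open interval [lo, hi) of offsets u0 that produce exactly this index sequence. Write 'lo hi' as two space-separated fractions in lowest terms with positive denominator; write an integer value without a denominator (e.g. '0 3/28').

1/52 11/52

C = [6/13, 10/13, 1, 1]
j=0 picked index 0: u0 ∈ [0, 6/13)
j=1 picked index 0: u0 ∈ [-1/4, 11/52)
j=2 picked index 1: u0 ∈ [-1/26, 7/26)
j=3 picked index 2: u0 ∈ [1/52, 1/4)
intersection: [1/52, 11/52)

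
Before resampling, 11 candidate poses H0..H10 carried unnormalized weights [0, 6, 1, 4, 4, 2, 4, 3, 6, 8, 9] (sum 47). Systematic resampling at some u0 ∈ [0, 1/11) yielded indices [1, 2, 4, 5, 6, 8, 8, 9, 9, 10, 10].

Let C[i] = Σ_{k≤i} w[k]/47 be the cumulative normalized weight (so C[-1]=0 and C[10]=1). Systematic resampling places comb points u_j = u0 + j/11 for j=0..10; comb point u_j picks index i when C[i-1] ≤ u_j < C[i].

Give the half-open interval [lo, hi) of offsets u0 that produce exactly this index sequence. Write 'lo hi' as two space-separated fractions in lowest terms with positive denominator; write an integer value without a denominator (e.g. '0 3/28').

29/517 30/517

C = [0, 6/47, 7/47, 11/47, 15/47, 17/47, 21/47, 24/47, 30/47, 38/47, 1]
j=0 picked index 1: u0 ∈ [0, 6/47)
j=1 picked index 2: u0 ∈ [19/517, 30/517)
j=2 picked index 4: u0 ∈ [27/517, 71/517)
j=3 picked index 5: u0 ∈ [24/517, 46/517)
j=4 picked index 6: u0 ∈ [-1/517, 43/517)
j=5 picked index 8: u0 ∈ [29/517, 95/517)
j=6 picked index 8: u0 ∈ [-18/517, 48/517)
j=7 picked index 9: u0 ∈ [1/517, 89/517)
j=8 picked index 9: u0 ∈ [-46/517, 42/517)
j=9 picked index 10: u0 ∈ [-5/517, 2/11)
j=10 picked index 10: u0 ∈ [-52/517, 1/11)
intersection: [29/517, 30/517)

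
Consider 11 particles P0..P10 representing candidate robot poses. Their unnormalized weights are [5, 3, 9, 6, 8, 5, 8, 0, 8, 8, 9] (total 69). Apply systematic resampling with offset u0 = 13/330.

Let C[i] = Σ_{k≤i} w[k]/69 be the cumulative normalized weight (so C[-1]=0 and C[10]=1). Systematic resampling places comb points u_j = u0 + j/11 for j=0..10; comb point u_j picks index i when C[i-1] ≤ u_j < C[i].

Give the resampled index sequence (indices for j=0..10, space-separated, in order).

C = [5/69, 8/69, 17/69, 1/3, 31/69, 12/23, 44/69, 44/69, 52/69, 20/23, 1]
j=0: u_0=13/330 ∈ [0, 5/69) → index 0
j=1: u_1=43/330 ∈ [8/69, 17/69) → index 2
j=2: u_2=73/330 ∈ [8/69, 17/69) → index 2
j=3: u_3=103/330 ∈ [17/69, 1/3) → index 3
j=4: u_4=133/330 ∈ [1/3, 31/69) → index 4
j=5: u_5=163/330 ∈ [31/69, 12/23) → index 5
j=6: u_6=193/330 ∈ [12/23, 44/69) → index 6
j=7: u_7=223/330 ∈ [44/69, 52/69) → index 8
j=8: u_8=23/30 ∈ [52/69, 20/23) → index 9
j=9: u_9=283/330 ∈ [52/69, 20/23) → index 9
j=10: u_10=313/330 ∈ [20/23, 1) → index 10

0 2 2 3 4 5 6 8 9 9 10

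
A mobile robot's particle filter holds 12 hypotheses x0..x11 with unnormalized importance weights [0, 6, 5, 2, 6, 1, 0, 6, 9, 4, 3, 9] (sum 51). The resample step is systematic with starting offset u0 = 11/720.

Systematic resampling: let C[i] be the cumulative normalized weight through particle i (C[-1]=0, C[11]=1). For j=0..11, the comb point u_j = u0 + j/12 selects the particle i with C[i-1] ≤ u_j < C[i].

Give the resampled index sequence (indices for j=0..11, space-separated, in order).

C = [0, 2/17, 11/51, 13/51, 19/51, 20/51, 20/51, 26/51, 35/51, 13/17, 14/17, 1]
j=0: u_0=11/720 ∈ [0, 2/17) → index 1
j=1: u_1=71/720 ∈ [0, 2/17) → index 1
j=2: u_2=131/720 ∈ [2/17, 11/51) → index 2
j=3: u_3=191/720 ∈ [13/51, 19/51) → index 4
j=4: u_4=251/720 ∈ [13/51, 19/51) → index 4
j=5: u_5=311/720 ∈ [20/51, 26/51) → index 7
j=6: u_6=371/720 ∈ [26/51, 35/51) → index 8
j=7: u_7=431/720 ∈ [26/51, 35/51) → index 8
j=8: u_8=491/720 ∈ [26/51, 35/51) → index 8
j=9: u_9=551/720 ∈ [13/17, 14/17) → index 10
j=10: u_10=611/720 ∈ [14/17, 1) → index 11
j=11: u_11=671/720 ∈ [14/17, 1) → index 11

1 1 2 4 4 7 8 8 8 10 11 11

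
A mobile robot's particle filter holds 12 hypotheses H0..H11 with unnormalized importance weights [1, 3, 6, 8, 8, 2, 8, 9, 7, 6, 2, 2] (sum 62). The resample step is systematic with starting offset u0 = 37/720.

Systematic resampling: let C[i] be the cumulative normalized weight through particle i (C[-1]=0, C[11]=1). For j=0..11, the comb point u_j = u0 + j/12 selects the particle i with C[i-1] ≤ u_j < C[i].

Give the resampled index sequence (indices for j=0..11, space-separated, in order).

C = [1/62, 2/31, 5/31, 9/31, 13/31, 14/31, 18/31, 45/62, 26/31, 29/31, 30/31, 1]
j=0: u_0=37/720 ∈ [1/62, 2/31) → index 1
j=1: u_1=97/720 ∈ [2/31, 5/31) → index 2
j=2: u_2=157/720 ∈ [5/31, 9/31) → index 3
j=3: u_3=217/720 ∈ [9/31, 13/31) → index 4
j=4: u_4=277/720 ∈ [9/31, 13/31) → index 4
j=5: u_5=337/720 ∈ [14/31, 18/31) → index 6
j=6: u_6=397/720 ∈ [14/31, 18/31) → index 6
j=7: u_7=457/720 ∈ [18/31, 45/62) → index 7
j=8: u_8=517/720 ∈ [18/31, 45/62) → index 7
j=9: u_9=577/720 ∈ [45/62, 26/31) → index 8
j=10: u_10=637/720 ∈ [26/31, 29/31) → index 9
j=11: u_11=697/720 ∈ [30/31, 1) → index 11

1 2 3 4 4 6 6 7 7 8 9 11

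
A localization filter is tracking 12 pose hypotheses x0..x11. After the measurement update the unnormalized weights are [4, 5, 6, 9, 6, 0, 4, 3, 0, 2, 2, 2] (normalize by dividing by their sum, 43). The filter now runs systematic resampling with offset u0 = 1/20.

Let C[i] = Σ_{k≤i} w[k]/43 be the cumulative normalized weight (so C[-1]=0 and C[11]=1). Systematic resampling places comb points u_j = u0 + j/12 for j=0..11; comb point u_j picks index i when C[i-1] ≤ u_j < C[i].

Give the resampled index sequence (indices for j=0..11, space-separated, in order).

C = [4/43, 9/43, 15/43, 24/43, 30/43, 30/43, 34/43, 37/43, 37/43, 39/43, 41/43, 1]
j=0: u_0=1/20 ∈ [0, 4/43) → index 0
j=1: u_1=2/15 ∈ [4/43, 9/43) → index 1
j=2: u_2=13/60 ∈ [9/43, 15/43) → index 2
j=3: u_3=3/10 ∈ [9/43, 15/43) → index 2
j=4: u_4=23/60 ∈ [15/43, 24/43) → index 3
j=5: u_5=7/15 ∈ [15/43, 24/43) → index 3
j=6: u_6=11/20 ∈ [15/43, 24/43) → index 3
j=7: u_7=19/30 ∈ [24/43, 30/43) → index 4
j=8: u_8=43/60 ∈ [30/43, 34/43) → index 6
j=9: u_9=4/5 ∈ [34/43, 37/43) → index 7
j=10: u_10=53/60 ∈ [37/43, 39/43) → index 9
j=11: u_11=29/30 ∈ [41/43, 1) → index 11

0 1 2 2 3 3 3 4 6 7 9 11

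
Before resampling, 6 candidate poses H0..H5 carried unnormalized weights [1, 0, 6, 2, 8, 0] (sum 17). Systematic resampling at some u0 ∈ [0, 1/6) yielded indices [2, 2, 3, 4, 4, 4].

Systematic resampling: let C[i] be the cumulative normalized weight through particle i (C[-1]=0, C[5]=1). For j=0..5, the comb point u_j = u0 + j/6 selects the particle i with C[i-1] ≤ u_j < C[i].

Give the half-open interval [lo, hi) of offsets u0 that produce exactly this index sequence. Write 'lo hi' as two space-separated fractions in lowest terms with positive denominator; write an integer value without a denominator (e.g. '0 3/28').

C = [1/17, 1/17, 7/17, 9/17, 1, 1]
j=0 picked index 2: u0 ∈ [1/17, 7/17)
j=1 picked index 2: u0 ∈ [-11/102, 25/102)
j=2 picked index 3: u0 ∈ [4/51, 10/51)
j=3 picked index 4: u0 ∈ [1/34, 1/2)
j=4 picked index 4: u0 ∈ [-7/51, 1/3)
j=5 picked index 4: u0 ∈ [-31/102, 1/6)
intersection: [4/51, 1/6)

4/51 1/6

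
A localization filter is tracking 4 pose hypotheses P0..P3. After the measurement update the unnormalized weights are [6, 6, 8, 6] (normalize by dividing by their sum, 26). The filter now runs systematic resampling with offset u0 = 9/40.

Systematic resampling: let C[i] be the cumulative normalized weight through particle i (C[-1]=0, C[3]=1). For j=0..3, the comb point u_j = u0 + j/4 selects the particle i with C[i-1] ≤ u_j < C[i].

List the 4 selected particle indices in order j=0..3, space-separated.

C = [3/13, 6/13, 10/13, 1]
j=0: u_0=9/40 ∈ [0, 3/13) → index 0
j=1: u_1=19/40 ∈ [6/13, 10/13) → index 2
j=2: u_2=29/40 ∈ [6/13, 10/13) → index 2
j=3: u_3=39/40 ∈ [10/13, 1) → index 3

0 2 2 3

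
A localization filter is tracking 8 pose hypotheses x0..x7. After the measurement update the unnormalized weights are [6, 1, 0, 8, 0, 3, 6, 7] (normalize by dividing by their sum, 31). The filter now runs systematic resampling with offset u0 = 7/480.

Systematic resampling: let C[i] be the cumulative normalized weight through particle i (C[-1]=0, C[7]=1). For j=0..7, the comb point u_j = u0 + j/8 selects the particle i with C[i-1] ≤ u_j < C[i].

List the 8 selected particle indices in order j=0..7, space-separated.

0 0 3 3 5 6 6 7

C = [6/31, 7/31, 7/31, 15/31, 15/31, 18/31, 24/31, 1]
j=0: u_0=7/480 ∈ [0, 6/31) → index 0
j=1: u_1=67/480 ∈ [0, 6/31) → index 0
j=2: u_2=127/480 ∈ [7/31, 15/31) → index 3
j=3: u_3=187/480 ∈ [7/31, 15/31) → index 3
j=4: u_4=247/480 ∈ [15/31, 18/31) → index 5
j=5: u_5=307/480 ∈ [18/31, 24/31) → index 6
j=6: u_6=367/480 ∈ [18/31, 24/31) → index 6
j=7: u_7=427/480 ∈ [24/31, 1) → index 7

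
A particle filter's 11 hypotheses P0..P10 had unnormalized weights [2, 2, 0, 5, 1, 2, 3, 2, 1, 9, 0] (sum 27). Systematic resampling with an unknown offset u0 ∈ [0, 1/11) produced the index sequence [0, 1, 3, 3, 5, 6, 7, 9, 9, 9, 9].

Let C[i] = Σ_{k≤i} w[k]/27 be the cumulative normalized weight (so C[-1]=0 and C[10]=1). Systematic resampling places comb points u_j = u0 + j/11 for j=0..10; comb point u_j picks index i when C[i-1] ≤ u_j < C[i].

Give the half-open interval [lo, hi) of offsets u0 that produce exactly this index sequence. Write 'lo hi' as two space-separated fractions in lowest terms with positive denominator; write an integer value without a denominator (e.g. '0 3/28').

1/33 17/297

C = [2/27, 4/27, 4/27, 1/3, 10/27, 4/9, 5/9, 17/27, 2/3, 1, 1]
j=0 picked index 0: u0 ∈ [0, 2/27)
j=1 picked index 1: u0 ∈ [-5/297, 17/297)
j=2 picked index 3: u0 ∈ [-10/297, 5/33)
j=3 picked index 3: u0 ∈ [-37/297, 2/33)
j=4 picked index 5: u0 ∈ [2/297, 8/99)
j=5 picked index 6: u0 ∈ [-1/99, 10/99)
j=6 picked index 7: u0 ∈ [1/99, 25/297)
j=7 picked index 9: u0 ∈ [1/33, 4/11)
j=8 picked index 9: u0 ∈ [-2/33, 3/11)
j=9 picked index 9: u0 ∈ [-5/33, 2/11)
j=10 picked index 9: u0 ∈ [-8/33, 1/11)
intersection: [1/33, 17/297)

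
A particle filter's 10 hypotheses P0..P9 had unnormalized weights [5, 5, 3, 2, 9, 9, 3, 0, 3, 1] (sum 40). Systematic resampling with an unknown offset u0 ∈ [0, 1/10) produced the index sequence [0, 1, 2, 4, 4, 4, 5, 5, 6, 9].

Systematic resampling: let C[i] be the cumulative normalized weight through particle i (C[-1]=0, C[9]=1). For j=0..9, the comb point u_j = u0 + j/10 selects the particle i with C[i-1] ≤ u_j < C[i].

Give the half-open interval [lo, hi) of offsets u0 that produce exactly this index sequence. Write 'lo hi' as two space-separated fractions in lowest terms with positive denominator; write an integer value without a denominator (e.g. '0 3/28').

3/40 1/10

C = [1/8, 1/4, 13/40, 3/8, 3/5, 33/40, 9/10, 9/10, 39/40, 1]
j=0 picked index 0: u0 ∈ [0, 1/8)
j=1 picked index 1: u0 ∈ [1/40, 3/20)
j=2 picked index 2: u0 ∈ [1/20, 1/8)
j=3 picked index 4: u0 ∈ [3/40, 3/10)
j=4 picked index 4: u0 ∈ [-1/40, 1/5)
j=5 picked index 4: u0 ∈ [-1/8, 1/10)
j=6 picked index 5: u0 ∈ [0, 9/40)
j=7 picked index 5: u0 ∈ [-1/10, 1/8)
j=8 picked index 6: u0 ∈ [1/40, 1/10)
j=9 picked index 9: u0 ∈ [3/40, 1/10)
intersection: [3/40, 1/10)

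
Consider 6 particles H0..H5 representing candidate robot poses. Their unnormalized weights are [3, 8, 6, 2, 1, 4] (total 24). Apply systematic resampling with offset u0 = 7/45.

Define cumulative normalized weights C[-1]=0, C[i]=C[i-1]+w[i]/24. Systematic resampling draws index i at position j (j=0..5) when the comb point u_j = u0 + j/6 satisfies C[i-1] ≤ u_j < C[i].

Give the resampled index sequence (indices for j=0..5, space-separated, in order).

C = [1/8, 11/24, 17/24, 19/24, 5/6, 1]
j=0: u_0=7/45 ∈ [1/8, 11/24) → index 1
j=1: u_1=29/90 ∈ [1/8, 11/24) → index 1
j=2: u_2=22/45 ∈ [11/24, 17/24) → index 2
j=3: u_3=59/90 ∈ [11/24, 17/24) → index 2
j=4: u_4=37/45 ∈ [19/24, 5/6) → index 4
j=5: u_5=89/90 ∈ [5/6, 1) → index 5

1 1 2 2 4 5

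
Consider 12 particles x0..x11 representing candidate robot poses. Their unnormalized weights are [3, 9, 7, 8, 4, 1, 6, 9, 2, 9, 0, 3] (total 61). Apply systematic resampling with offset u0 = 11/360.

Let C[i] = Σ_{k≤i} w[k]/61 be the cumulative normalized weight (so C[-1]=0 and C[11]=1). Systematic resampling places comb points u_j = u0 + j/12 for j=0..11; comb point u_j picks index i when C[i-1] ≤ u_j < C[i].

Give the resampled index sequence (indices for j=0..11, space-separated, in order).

C = [3/61, 12/61, 19/61, 27/61, 31/61, 32/61, 38/61, 47/61, 49/61, 58/61, 58/61, 1]
j=0: u_0=11/360 ∈ [0, 3/61) → index 0
j=1: u_1=41/360 ∈ [3/61, 12/61) → index 1
j=2: u_2=71/360 ∈ [12/61, 19/61) → index 2
j=3: u_3=101/360 ∈ [12/61, 19/61) → index 2
j=4: u_4=131/360 ∈ [19/61, 27/61) → index 3
j=5: u_5=161/360 ∈ [27/61, 31/61) → index 4
j=6: u_6=191/360 ∈ [32/61, 38/61) → index 6
j=7: u_7=221/360 ∈ [32/61, 38/61) → index 6
j=8: u_8=251/360 ∈ [38/61, 47/61) → index 7
j=9: u_9=281/360 ∈ [47/61, 49/61) → index 8
j=10: u_10=311/360 ∈ [49/61, 58/61) → index 9
j=11: u_11=341/360 ∈ [49/61, 58/61) → index 9

0 1 2 2 3 4 6 6 7 8 9 9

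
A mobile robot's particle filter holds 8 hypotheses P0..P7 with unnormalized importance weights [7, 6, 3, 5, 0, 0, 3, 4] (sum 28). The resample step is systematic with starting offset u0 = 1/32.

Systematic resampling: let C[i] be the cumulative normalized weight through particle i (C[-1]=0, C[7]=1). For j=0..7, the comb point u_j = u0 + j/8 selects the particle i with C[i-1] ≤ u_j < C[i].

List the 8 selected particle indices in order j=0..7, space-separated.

C = [1/4, 13/28, 4/7, 3/4, 3/4, 3/4, 6/7, 1]
j=0: u_0=1/32 ∈ [0, 1/4) → index 0
j=1: u_1=5/32 ∈ [0, 1/4) → index 0
j=2: u_2=9/32 ∈ [1/4, 13/28) → index 1
j=3: u_3=13/32 ∈ [1/4, 13/28) → index 1
j=4: u_4=17/32 ∈ [13/28, 4/7) → index 2
j=5: u_5=21/32 ∈ [4/7, 3/4) → index 3
j=6: u_6=25/32 ∈ [3/4, 6/7) → index 6
j=7: u_7=29/32 ∈ [6/7, 1) → index 7

0 0 1 1 2 3 6 7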